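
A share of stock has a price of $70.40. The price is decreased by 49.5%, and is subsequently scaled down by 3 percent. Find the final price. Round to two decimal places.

After the 49.5% decrease: $70.40 × 0.505 = $35.552.
Apply the 3% decrease: $35.552 × 0.97 = $34.48544 ≈ $34.49.

$34.49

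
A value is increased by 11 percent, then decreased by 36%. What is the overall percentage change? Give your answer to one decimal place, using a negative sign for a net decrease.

An 11% increase multiplies by 1.11.
Then a 36% decrease: 1.11 × 0.64 = 0.7104.
Overall factor 0.7104, i.e. -29.0%.

-29.0%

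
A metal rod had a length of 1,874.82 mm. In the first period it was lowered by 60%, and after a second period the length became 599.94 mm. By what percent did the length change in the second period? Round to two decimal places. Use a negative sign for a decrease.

After the first period: 1,874.82 × 0.4 = 749.928.
Second-period multiplier: 599.94 ÷ 749.928 ≈ 0.799997.
That is a change of -20.00%.

-20.00%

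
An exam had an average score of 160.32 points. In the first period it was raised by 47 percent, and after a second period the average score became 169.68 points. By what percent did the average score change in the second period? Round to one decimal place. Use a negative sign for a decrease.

-28.0%

After the first period: 160.32 × 1.47 = 235.6704.
Second-period multiplier: 169.68 ÷ 235.6704 ≈ 0.71999.
That is a change of -28.0%.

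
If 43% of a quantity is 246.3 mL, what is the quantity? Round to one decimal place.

572.8 mL

246.3 mL ÷ 0.43 ≈ 572.8 mL.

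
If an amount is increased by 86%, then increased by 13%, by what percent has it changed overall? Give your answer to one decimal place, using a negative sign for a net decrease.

110.2%

The combined multiplier is 1.86 × 1.13 = 2.1018.
That corresponds to an increase of 110.2%.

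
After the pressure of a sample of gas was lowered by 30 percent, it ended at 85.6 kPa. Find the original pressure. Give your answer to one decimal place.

122.3 kPa

The overall multiplier applied was 0.7.
So the original pressure was 85.6 ÷ 0.7 ≈ 122.3 kPa.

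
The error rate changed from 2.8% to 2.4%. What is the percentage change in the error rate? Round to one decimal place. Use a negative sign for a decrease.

-14.3%

The change is 2.4 − 2.8 = -0.4 percentage points.
Relative to the original 2.8%, that is -0.4 ÷ 2.8 ≈ -14.3%.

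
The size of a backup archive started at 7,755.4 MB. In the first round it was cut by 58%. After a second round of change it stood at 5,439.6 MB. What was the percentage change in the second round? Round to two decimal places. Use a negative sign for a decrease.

After the first round: 7,755.4 × 0.42 = 3257.268.
Second-round multiplier: 5,439.6 ÷ 3257.268 ≈ 1.669988.
That is a change of 67.00%.

67.00%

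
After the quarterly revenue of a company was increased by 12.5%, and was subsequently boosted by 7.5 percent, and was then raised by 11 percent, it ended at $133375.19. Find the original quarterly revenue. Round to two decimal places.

$99355.31

Undoing the 11% increase: $133375.19 ÷ 1.11 ≈ $120157.828829.
Undoing the 7.5% increase: $120157.828829 ÷ 1.075 ≈ $111774.724492.
Undoing the 12.5% increase: $111774.724492 ÷ 1.125 ≈ $99355.31.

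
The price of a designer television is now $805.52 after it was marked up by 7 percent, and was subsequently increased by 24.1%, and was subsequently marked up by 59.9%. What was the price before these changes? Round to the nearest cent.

$379.38

Undoing the 59.9% increase: $805.52 ÷ 1.599 ≈ $503.764853.
Undoing the 24.1% increase: $503.764853 ÷ 1.241 ≈ $405.934612.
Undoing the 7% increase: $405.934612 ÷ 1.07 ≈ $379.38.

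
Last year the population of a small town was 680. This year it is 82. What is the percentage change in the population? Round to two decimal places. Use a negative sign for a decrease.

-87.94%

Change: 82 − 680 = -598.
Relative to the original: -598 ÷ 680 ≈ -87.94%.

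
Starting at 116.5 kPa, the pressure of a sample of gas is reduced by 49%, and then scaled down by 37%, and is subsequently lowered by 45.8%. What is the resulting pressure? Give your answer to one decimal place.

49% decrease: 116.5 × 0.51 = 59.415.
Apply the 37% decrease: 59.415 × 0.63 = 37.43145.
45.8% decrease: 37.43145 × 0.542 = 20.2878459 ≈ 20.3.

20.3 kPa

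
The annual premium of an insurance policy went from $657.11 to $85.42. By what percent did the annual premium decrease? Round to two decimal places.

87.00%

Change: $85.42 − $657.11 = -$571.69.
Relative to the original: -$571.69 ÷ $657.11 ≈ -87.00%.
So the annual premium decreased by 87.00%.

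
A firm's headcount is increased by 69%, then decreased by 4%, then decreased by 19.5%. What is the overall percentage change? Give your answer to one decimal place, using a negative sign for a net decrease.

30.6%

A 69% increase multiplies by 1.69.
Then a 4% decrease: 1.69 × 0.96 = 1.6224.
Then a 19.5% decrease: 1.6224 × 0.805 = 1.306032.
Overall factor 1.306032, i.e. 30.6%.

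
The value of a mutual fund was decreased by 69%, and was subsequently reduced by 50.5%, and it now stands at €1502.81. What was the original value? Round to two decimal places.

€9793.48

Undoing the 50.5% decrease: €1502.81 ÷ 0.495 ≈ €3035.979798.
Undoing the 69% decrease: €3035.979798 ÷ 0.31 ≈ €9793.48.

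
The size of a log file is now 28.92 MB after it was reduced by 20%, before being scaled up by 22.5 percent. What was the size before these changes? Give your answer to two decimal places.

Undoing the 22.5% increase: 28.92 ÷ 1.225 ≈ 23.608163.
Undoing the 20% decrease: 23.608163 ÷ 0.8 ≈ 29.51 MB.

29.51 MB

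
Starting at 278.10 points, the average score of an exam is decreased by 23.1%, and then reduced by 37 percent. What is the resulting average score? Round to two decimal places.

134.73 points

After the 23.1% decrease: 278.10 × 0.769 = 213.8589.
37% decrease: 213.8589 × 0.63 = 134.731107 ≈ 134.73.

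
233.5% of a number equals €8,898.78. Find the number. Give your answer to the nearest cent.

€8,898.78 ÷ 2.335 ≈ €3,811.04.

€3,811.04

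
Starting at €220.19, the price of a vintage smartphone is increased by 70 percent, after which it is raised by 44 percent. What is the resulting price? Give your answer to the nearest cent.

€539.03

Each change multiplies by a factor: 1.7 × 1.44 = 2.448.
€220.19 × 2.448 = €539.02512 ≈ €539.03.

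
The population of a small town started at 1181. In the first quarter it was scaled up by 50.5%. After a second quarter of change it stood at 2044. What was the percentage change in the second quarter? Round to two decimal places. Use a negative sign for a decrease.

15.00%

After the first quarter: 1181 × 1.505 = 1777.405.
Second-quarter multiplier: 2044 ÷ 1777.405 ≈ 1.149991.
That is a change of 15.00%.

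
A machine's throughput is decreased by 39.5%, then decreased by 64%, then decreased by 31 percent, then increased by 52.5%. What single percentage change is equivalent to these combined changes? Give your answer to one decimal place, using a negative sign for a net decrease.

The combined multiplier is 0.605 × 0.36 × 0.69 × 1.525 = 0.22918005.
That corresponds to a decrease of 77.1%.

-77.1%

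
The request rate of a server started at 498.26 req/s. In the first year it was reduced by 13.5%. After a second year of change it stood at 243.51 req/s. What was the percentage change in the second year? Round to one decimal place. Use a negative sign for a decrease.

-43.5%

After the first year: 498.26 × 0.865 = 430.9949.
Second-year multiplier: 243.51 ÷ 430.9949 ≈ 0.565.
That is a change of -43.5%.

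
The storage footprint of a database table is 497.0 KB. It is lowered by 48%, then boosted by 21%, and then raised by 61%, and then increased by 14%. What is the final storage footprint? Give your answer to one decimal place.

574.0 KB

After the 48% decrease: 497.0 × 0.52 = 258.44.
After the 21% increase: 258.44 × 1.21 = 312.7124.
Apply the 61% increase: 312.7124 × 1.61 = 503.466964.
14% increase: 503.466964 × 1.14 = 573.95233896 ≈ 574.0.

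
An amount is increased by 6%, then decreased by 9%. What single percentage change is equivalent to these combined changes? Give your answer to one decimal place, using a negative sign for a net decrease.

A 6% increase multiplies by 1.06.
Then a 9% decrease: 1.06 × 0.91 = 0.9646.
Overall factor 0.9646, i.e. -3.5%.

-3.5%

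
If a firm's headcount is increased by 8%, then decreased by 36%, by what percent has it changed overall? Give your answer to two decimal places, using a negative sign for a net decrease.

The combined multiplier is 1.08 × 0.64 = 0.6912.
That corresponds to a decrease of 30.88%.

-30.88%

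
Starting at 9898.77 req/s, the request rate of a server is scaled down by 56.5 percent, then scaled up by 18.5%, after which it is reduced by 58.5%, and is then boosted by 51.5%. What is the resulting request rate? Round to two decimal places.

Apply the 56.5% decrease: 9898.77 × 0.435 = 4305.96495.
After the 18.5% increase: 4305.96495 × 1.185 = 5102.56846575.
After the 58.5% decrease: 5102.56846575 × 0.415 = 2117.56591328625.
Apply the 51.5% increase: 2117.56591328625 × 1.515 = 3208.11235862866875 ≈ 3208.11.

3208.11 req/s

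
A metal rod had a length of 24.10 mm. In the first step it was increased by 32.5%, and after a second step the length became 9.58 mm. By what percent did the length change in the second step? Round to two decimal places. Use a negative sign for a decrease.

After the first step: 24.10 × 1.325 = 31.9325.
Second-step multiplier: 9.58 ÷ 31.9325 ≈ 0.300008.
That is a change of -70.00%.

-70.00%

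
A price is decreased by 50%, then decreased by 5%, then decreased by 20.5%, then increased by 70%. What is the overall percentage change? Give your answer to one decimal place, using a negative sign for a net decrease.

The combined multiplier is 0.5 × 0.95 × 0.795 × 1.7 = 0.6419625.
That corresponds to a decrease of 35.8%.

-35.8%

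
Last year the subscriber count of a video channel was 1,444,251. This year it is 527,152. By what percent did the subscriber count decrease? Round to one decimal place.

Change: 527,152 − 1,444,251 = -917,099.
Relative to the original: -917,099 ÷ 1,444,251 ≈ -63.5%.
So the subscriber count decreased by 63.5%.

63.5%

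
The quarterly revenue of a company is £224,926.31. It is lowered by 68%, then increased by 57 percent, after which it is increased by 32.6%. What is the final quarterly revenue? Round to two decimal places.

68% decrease: £224,926.31 × 0.32 = £71976.4192.
After the 57% increase: £71976.4192 × 1.57 = £113002.978144.
32.6% increase: £113002.978144 × 1.326 = £149841.949018944 ≈ £149,841.95.

£149,841.95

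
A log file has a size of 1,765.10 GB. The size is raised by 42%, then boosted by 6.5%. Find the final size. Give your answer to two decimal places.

Apply the 42% increase: 1,765.10 × 1.42 = 2506.442.
After the 6.5% increase: 2506.442 × 1.065 = 2669.36073 ≈ 2,669.36.

2,669.36 GB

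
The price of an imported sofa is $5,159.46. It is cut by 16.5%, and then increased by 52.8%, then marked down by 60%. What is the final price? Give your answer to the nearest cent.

$2,633.14

Each change multiplies by a factor: 0.835 × 1.528 × 0.4 = 0.510352.
$5,159.46 × 0.510352 = $2633.14072992 ≈ $2,633.14.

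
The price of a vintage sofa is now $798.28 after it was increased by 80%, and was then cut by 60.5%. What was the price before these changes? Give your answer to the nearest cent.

$1,122.76

The overall multiplier applied was 1.8 × 0.395 = 0.711.
So the original price was $798.28 ÷ 0.711 ≈ $1,122.76.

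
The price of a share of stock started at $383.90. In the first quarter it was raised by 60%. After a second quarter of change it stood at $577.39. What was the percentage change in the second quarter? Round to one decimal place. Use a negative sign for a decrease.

After the first quarter: $383.90 × 1.6 = $614.24.
Second-quarter multiplier: $577.39 ÷ $614.24 ≈ 0.94001.
That is a change of -6.0%.

-6.0%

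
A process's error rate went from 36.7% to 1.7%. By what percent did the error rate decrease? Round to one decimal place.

95.4%

The change is 1.7 − 36.7 = -35.0 percentage points.
Relative to the original 36.7%, that is -35.0 ÷ 36.7 ≈ -95.4%.
So the error rate fell by 95.4%.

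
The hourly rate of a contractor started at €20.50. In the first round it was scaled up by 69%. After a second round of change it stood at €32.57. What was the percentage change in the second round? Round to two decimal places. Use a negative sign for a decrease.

-5.99%

After the first round: €20.50 × 1.69 = €34.645.
Second-round multiplier: €32.57 ÷ €34.645 ≈ 0.940107.
That is a change of -5.99%.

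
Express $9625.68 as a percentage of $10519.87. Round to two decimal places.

91.50%

$9625.68 ÷ $10519.87 ≈ 91.50%.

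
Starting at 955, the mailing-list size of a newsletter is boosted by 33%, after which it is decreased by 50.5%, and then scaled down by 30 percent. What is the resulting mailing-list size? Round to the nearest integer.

440

Apply the 33% increase: 955 × 1.33 = 1270.15.
After the 50.5% decrease: 1270.15 × 0.495 = 628.72425.
30% decrease: 628.72425 × 0.7 = 440.106975 ≈ 440.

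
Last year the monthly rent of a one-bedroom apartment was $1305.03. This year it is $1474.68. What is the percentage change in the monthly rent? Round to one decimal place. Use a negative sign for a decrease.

Change: $1474.68 − $1305.03 = $169.65.
Relative to the original: $169.65 ÷ $1305.03 ≈ 13.0%.

13.0%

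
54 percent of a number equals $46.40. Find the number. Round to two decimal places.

$46.40 ÷ 0.54 ≈ $85.93.

$85.93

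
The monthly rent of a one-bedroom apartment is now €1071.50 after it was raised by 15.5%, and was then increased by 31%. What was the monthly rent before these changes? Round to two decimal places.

€708.17

The overall multiplier applied was 1.155 × 1.31 = 1.51305.
So the original monthly rent was €1071.50 ÷ 1.51305 ≈ €708.17.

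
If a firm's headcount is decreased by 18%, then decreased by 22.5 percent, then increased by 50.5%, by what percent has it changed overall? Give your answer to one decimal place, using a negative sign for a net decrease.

-4.4%

An 18% decrease multiplies by 0.82.
Then a 22.5% decrease: 0.82 × 0.775 = 0.6355.
Then a 50.5% increase: 0.6355 × 1.505 = 0.9564275.
Overall factor 0.9564275, i.e. -4.4%.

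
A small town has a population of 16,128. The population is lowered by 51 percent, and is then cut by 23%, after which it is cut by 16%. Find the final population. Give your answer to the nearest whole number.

5,111

51% decrease: 16,128 × 0.49 = 7902.72.
23% decrease: 7902.72 × 0.77 = 6085.0944.
After the 16% decrease: 6085.0944 × 0.84 = 5111.479296 ≈ 5,111.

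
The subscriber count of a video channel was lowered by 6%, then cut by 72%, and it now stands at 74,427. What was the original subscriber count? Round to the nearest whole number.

Undoing the 72% decrease: 74,427 ÷ 0.28 ≈ 265810.714286.
Undoing the 6% decrease: 265810.714286 ÷ 0.94 ≈ 282,777.

282,777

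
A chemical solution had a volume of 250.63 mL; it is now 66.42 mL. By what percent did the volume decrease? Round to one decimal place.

Change: 66.42 − 250.63 = -184.21.
Relative to the original: -184.21 ÷ 250.63 ≈ -73.5%.
So the volume decreased by 73.5%.

73.5%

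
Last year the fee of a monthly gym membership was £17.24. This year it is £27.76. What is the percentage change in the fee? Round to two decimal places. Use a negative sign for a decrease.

61.02%

Change: £27.76 − £17.24 = £10.52.
Relative to the original: £10.52 ÷ £17.24 ≈ 61.02%.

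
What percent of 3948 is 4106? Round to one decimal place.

104.0%

4106 ÷ 3948 ≈ 104.0%.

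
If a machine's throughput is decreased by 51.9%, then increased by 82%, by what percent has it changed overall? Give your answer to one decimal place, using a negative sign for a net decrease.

-12.5%

A 51.9% decrease multiplies by 0.481.
Then an 82% increase: 0.481 × 1.82 = 0.87542.
Overall factor 0.87542, i.e. -12.5%.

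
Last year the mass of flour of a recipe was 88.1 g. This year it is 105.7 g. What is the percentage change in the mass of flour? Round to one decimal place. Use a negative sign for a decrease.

Change: 105.7 − 88.1 = 17.6.
Relative to the original: 17.6 ÷ 88.1 ≈ 20.0%.

20.0%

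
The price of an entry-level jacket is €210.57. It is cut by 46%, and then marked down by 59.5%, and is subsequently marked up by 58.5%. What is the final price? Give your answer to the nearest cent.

€72.99

Apply the 46% decrease: €210.57 × 0.54 = €113.7078.
Apply the 59.5% decrease: €113.7078 × 0.405 = €46.051659.
After the 58.5% increase: €46.051659 × 1.585 = €72.991879515 ≈ €72.99.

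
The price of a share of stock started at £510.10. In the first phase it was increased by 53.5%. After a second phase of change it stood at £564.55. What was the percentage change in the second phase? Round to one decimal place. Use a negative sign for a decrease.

-27.9%

After the first phase: £510.10 × 1.535 = £783.0035.
Second-phase multiplier: £564.55 ÷ £783.0035 ≈ 0.72101.
That is a change of -27.9%.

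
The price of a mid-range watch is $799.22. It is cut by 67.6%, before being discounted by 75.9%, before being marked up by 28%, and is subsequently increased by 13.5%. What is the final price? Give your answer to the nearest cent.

67.6% decrease: $799.22 × 0.324 = $258.94728.
After the 75.9% decrease: $258.94728 × 0.241 = $62.40629448.
28% increase: $62.40629448 × 1.28 = $79.8800569344.
13.5% increase: $79.8800569344 × 1.135 = $90.663864620544 ≈ $90.66.

$90.66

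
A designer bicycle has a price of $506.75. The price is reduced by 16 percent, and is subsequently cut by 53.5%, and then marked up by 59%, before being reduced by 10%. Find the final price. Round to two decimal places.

$283.25

Each change multiplies by a factor: 0.84 × 0.465 × 1.59 × 0.9 = 0.5589486.
$506.75 × 0.5589486 = $283.24720305 ≈ $283.25.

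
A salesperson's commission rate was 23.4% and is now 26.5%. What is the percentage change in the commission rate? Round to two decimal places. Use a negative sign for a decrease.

The change is 26.5 − 23.4 = 3.1 percentage points.
Relative to the original 23.4%, that is 3.1 ÷ 23.4 ≈ 13.25%.

13.25%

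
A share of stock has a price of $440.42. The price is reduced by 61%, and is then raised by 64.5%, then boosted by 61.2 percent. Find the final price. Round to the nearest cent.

After the 61% decrease: $440.42 × 0.39 = $171.7638.
After the 64.5% increase: $171.7638 × 1.645 = $282.551451.
Apply the 61.2% increase: $282.551451 × 1.612 = $455.472939012 ≈ $455.47.

$455.47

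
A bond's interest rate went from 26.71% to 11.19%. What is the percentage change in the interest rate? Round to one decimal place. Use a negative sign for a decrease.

The change is 11.19 − 26.71 = -15.52 percentage points.
Relative to the original 26.71%, that is -15.52 ÷ 26.71 ≈ -58.1%.

-58.1%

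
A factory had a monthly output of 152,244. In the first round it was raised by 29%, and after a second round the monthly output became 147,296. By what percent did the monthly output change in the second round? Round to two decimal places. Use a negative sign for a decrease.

After the first round: 152,244 × 1.29 = 196394.76.
Second-round multiplier: 147,296 ÷ 196394.76 ≈ 0.75.
That is a change of -25.00%.

-25.00%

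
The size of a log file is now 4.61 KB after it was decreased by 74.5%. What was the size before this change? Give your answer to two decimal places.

18.08 KB

The overall multiplier applied was 0.255.
So the original size was 4.61 ÷ 0.255 ≈ 18.08 KB.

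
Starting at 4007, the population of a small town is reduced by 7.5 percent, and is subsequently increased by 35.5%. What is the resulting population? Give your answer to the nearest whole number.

Each change multiplies by a factor: 0.925 × 1.355 = 1.253375.
4007 × 1.253375 = 5022.273625 ≈ 5022.

5022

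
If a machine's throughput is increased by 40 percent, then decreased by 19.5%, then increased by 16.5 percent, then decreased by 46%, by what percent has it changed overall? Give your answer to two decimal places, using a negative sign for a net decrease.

-29.10%

The combined multiplier is 1.4 × 0.805 × 1.165 × 0.54 = 0.7089957.
That corresponds to a decrease of 29.10%.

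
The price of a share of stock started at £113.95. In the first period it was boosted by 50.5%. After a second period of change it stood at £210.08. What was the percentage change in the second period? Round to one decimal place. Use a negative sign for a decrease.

After the first period: £113.95 × 1.505 = £171.49475.
Second-period multiplier: £210.08 ÷ £171.49475 ≈ 1.22499.
That is a change of 22.5%.

22.5%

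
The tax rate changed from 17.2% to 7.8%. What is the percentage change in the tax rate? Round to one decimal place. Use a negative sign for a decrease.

The change is 7.8 − 17.2 = -9.4 percentage points.
Relative to the original 17.2%, that is -9.4 ÷ 17.2 ≈ -54.7%.

-54.7%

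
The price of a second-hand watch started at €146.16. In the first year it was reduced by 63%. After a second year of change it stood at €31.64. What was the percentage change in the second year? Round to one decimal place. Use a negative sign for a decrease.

-41.5%

After the first year: €146.16 × 0.37 = €54.0792.
Second-year multiplier: €31.64 ÷ €54.0792 ≈ 0.58507.
That is a change of -41.5%.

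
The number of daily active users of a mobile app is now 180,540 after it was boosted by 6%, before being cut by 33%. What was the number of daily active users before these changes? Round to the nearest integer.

The overall multiplier applied was 1.06 × 0.67 = 0.7102.
So the original number of daily active users was 180,540 ÷ 0.7102 ≈ 254,210.

254,210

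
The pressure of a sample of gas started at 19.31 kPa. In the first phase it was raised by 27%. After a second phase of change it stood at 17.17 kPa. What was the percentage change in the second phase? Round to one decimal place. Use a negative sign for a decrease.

After the first phase: 19.31 × 1.27 = 24.5237.
Second-phase multiplier: 17.17 ÷ 24.5237 ≈ 0.70014.
That is a change of -30.0%.

-30.0%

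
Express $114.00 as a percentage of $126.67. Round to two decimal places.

$114.00 ÷ $126.67 ≈ 90.00%.

90.00%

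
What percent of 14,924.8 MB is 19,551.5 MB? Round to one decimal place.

19,551.5 MB ÷ 14,924.8 MB ≈ 131.0%.

131.0%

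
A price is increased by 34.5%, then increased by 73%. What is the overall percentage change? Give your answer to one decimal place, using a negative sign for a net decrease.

A 34.5% increase multiplies by 1.345.
Then a 73% increase: 1.345 × 1.73 = 2.32685.
Overall factor 2.32685, i.e. 132.7%.

132.7%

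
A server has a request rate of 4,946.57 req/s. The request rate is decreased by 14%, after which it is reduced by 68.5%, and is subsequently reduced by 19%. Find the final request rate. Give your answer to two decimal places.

Apply the 14% decrease: 4,946.57 × 0.86 = 4254.0502.
After the 68.5% decrease: 4254.0502 × 0.315 = 1340.025813.
19% decrease: 1340.025813 × 0.81 = 1085.42090853 ≈ 1,085.42.

1,085.42 req/s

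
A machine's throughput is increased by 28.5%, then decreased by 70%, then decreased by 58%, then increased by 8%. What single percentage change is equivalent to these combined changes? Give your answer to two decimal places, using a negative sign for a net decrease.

The combined multiplier is 1.285 × 0.3 × 0.42 × 1.08 = 0.1748628.
That corresponds to a decrease of 82.51%.

-82.51%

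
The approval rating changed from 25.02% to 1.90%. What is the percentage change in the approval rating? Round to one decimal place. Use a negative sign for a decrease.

The change is 1.90 − 25.02 = -23.12 percentage points.
Relative to the original 25.02%, that is -23.12 ÷ 25.02 ≈ -92.4%.

-92.4%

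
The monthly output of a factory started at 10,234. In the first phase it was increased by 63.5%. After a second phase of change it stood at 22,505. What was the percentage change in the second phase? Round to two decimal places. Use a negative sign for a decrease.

34.50%

After the first phase: 10,234 × 1.635 = 16732.59.
Second-phase multiplier: 22,505 ÷ 16732.59 ≈ 1.34498.
That is a change of 34.50%.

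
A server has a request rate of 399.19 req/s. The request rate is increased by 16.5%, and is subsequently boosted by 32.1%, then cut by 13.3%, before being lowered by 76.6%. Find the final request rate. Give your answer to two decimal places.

124.64 req/s

Each change multiplies by a factor: 1.165 × 1.321 × 0.867 × 0.234 = 0.31222214127.
399.19 × 0.31222214127 = 124.6359565735713 ≈ 124.64.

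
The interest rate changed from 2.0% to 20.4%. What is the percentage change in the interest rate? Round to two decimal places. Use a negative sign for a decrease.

920.00%

The change is 20.4 − 2.0 = 18.4 percentage points.
Relative to the original 2.0%, that is 18.4 ÷ 2.0 = 920.00%.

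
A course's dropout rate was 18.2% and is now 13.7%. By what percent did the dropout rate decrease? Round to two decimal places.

The change is 13.7 − 18.2 = -4.5 percentage points.
Relative to the original 18.2%, that is -4.5 ÷ 18.2 ≈ -24.73%.
So the dropout rate fell by 24.73%.

24.73%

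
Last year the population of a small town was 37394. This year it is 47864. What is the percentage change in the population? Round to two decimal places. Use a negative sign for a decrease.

28.00%

Change: 47864 − 37394 = 10470.
Relative to the original: 10470 ÷ 37394 ≈ 28.00%.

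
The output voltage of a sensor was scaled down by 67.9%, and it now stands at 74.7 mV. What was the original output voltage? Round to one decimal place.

232.7 mV

The overall multiplier applied was 0.321.
So the original output voltage was 74.7 ÷ 0.321 ≈ 232.7 mV.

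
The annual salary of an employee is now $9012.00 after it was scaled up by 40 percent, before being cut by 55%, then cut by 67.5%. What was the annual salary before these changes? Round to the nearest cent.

The overall multiplier applied was 1.4 × 0.45 × 0.325 = 0.20475.
So the original annual salary was $9012.00 ÷ 0.20475 ≈ $44014.65.

$44014.65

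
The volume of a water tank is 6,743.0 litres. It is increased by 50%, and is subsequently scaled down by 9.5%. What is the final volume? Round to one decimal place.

9,153.6 litres

After the 50% increase: 6,743.0 × 1.5 = 10114.5.
After the 9.5% decrease: 10114.5 × 0.905 = 9153.6225 ≈ 9,153.6.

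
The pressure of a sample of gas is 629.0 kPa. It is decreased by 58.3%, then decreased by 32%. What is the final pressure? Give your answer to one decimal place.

178.4 kPa

Each change multiplies by a factor: 0.417 × 0.68 = 0.28356.
629.0 × 0.28356 = 178.35924 ≈ 178.4.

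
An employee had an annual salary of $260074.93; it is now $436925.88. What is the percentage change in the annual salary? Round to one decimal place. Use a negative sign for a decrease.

Change: $436925.88 − $260074.93 = $176850.95.
Relative to the original: $176850.95 ÷ $260074.93 ≈ 68.0%.

68.0%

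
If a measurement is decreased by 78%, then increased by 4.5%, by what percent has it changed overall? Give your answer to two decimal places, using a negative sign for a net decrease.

-77.01%

The combined multiplier is 0.22 × 1.045 = 0.2299.
That corresponds to a decrease of 77.01%.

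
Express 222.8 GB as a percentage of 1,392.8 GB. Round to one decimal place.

222.8 GB ÷ 1,392.8 GB ≈ 16.0%.

16.0%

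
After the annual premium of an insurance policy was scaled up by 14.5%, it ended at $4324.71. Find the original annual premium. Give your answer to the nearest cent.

$3777.04

The overall multiplier applied was 1.145.
So the original annual premium was $4324.71 ÷ 1.145 ≈ $3777.04.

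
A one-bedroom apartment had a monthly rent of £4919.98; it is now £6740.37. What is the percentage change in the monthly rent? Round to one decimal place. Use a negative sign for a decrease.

37.0%

Change: £6740.37 − £4919.98 = £1820.39.
Relative to the original: £1820.39 ÷ £4919.98 ≈ 37.0%.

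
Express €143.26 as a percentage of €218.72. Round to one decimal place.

65.5%

€143.26 ÷ €218.72 ≈ 65.5%.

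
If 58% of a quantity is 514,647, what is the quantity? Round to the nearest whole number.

887,322

514,647 ÷ 0.58 ≈ 887,322.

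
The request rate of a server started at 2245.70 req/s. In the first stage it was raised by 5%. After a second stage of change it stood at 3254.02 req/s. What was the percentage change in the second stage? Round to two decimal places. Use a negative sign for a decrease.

After the first stage: 2245.70 × 1.05 = 2357.985.
Second-stage multiplier: 3254.02 ÷ 2357.985 ≈ 1.38.
That is a change of 38.00%.

38.00%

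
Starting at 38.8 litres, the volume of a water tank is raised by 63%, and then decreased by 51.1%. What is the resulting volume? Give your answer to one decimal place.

30.9 litres

Each change multiplies by a factor: 1.63 × 0.489 = 0.79707.
38.8 × 0.79707 = 30.926316 ≈ 30.9.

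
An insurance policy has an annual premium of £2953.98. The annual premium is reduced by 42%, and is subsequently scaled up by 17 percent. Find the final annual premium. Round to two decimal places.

£2004.57

Apply the 42% decrease: £2953.98 × 0.58 = £1713.3084.
Apply the 17% increase: £1713.3084 × 1.17 = £2004.570828 ≈ £2004.57.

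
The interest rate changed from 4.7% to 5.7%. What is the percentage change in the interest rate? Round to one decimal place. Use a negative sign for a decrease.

21.3%

The change is 5.7 − 4.7 = 1.0 percentage points.
Relative to the original 4.7%, that is 1.0 ÷ 4.7 ≈ 21.3%.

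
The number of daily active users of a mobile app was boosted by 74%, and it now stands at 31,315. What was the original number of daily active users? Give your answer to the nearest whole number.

The overall multiplier applied was 1.74.
So the original number of daily active users was 31,315 ÷ 1.74 ≈ 17,997.

17,997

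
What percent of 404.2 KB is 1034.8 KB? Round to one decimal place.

1034.8 KB ÷ 404.2 KB ≈ 256.0%.

256.0%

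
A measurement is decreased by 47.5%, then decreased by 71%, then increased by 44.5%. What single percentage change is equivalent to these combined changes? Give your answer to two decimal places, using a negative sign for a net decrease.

A 47.5% decrease multiplies by 0.525.
Then a 71% decrease: 0.525 × 0.29 = 0.15225.
Then a 44.5% increase: 0.15225 × 1.445 = 0.22000125.
Overall factor 0.22000125, i.e. -78.00%.

-78.00%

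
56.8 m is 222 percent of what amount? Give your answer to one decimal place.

56.8 m ÷ 2.22 ≈ 25.6 m.

25.6 m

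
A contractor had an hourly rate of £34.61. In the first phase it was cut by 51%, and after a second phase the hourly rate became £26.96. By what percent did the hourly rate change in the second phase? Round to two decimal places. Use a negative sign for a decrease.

58.97%

After the first phase: £34.61 × 0.49 = £16.9589.
Second-phase multiplier: £26.96 ÷ £16.9589 ≈ 1.589726.
That is a change of 58.97%.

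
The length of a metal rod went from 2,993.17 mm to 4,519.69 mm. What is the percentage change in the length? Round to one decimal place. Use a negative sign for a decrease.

51.0%

Change: 4,519.69 − 2,993.17 = 1,526.52.
Relative to the original: 1,526.52 ÷ 2,993.17 ≈ 51.0%.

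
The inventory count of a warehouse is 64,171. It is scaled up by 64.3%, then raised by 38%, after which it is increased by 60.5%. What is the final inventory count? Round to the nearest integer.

After the 64.3% increase: 64,171 × 1.643 = 105432.953.
38% increase: 105432.953 × 1.38 = 145497.47514.
After the 60.5% increase: 145497.47514 × 1.605 = 233523.4475997 ≈ 233,523.

233,523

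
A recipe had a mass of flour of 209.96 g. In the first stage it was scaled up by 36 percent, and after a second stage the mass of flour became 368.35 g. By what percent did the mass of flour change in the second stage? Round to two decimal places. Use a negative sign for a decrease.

29.00%

After the first stage: 209.96 × 1.36 = 285.5456.
Second-stage multiplier: 368.35 ÷ 285.5456 ≈ 1.289987.
That is a change of 29.00%.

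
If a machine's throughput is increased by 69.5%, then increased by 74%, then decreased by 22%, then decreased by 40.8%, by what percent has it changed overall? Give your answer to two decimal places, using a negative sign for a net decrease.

36.19%

The combined multiplier is 1.695 × 1.74 × 0.78 × 0.592 = 1.361868768.
That corresponds to an increase of 36.19%.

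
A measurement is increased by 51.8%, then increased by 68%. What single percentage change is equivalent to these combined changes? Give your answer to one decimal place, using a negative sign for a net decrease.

155.0%

A 51.8% increase multiplies by 1.518.
Then a 68% increase: 1.518 × 1.68 = 2.55024.
Overall factor 2.55024, i.e. 155.0%.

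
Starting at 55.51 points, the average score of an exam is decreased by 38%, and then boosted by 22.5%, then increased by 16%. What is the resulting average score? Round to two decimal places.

48.91 points

Each change multiplies by a factor: 0.62 × 1.225 × 1.16 = 0.88102.
55.51 × 0.88102 = 48.9054202 ≈ 48.91.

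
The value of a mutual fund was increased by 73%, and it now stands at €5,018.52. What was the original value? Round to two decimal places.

The overall multiplier applied was 1.73.
So the original value was €5,018.52 ÷ 1.73 ≈ €2,900.88.

€2,900.88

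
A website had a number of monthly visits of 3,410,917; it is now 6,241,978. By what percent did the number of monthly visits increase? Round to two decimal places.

83.00%

Change: 6,241,978 − 3,410,917 = 2,831,061.
Relative to the original: 2,831,061 ÷ 3,410,917 ≈ 83.00%.
So the number of monthly visits increased by 83.00%.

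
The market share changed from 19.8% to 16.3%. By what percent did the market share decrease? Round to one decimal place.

17.7%

The change is 16.3 − 19.8 = -3.5 percentage points.
Relative to the original 19.8%, that is -3.5 ÷ 19.8 ≈ -17.7%.
So the market share fell by 17.7%.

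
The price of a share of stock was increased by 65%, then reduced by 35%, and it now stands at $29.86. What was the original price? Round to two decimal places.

$27.84

The overall multiplier applied was 1.65 × 0.65 = 1.0725.
So the original price was $29.86 ÷ 1.0725 ≈ $27.84.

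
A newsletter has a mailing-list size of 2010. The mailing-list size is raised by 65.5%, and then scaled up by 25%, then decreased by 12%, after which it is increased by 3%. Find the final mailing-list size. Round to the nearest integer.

65.5% increase: 2010 × 1.655 = 3326.55.
25% increase: 3326.55 × 1.25 = 4158.1875.
After the 12% decrease: 4158.1875 × 0.88 = 3659.205.
After the 3% increase: 3659.205 × 1.03 = 3768.98115 ≈ 3769.

3769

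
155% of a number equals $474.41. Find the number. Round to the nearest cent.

$474.41 ÷ 1.55 ≈ $306.07.

$306.07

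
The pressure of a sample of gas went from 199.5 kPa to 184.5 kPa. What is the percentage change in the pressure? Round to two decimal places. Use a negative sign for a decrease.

-7.52%

Change: 184.5 − 199.5 = -15.0.
Relative to the original: -15.0 ÷ 199.5 ≈ -7.52%.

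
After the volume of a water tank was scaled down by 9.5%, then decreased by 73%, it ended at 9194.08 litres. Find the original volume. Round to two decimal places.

The overall multiplier applied was 0.905 × 0.27 = 0.24435.
So the original volume was 9194.08 ÷ 0.24435 ≈ 37626.68 litres.

37626.68 litres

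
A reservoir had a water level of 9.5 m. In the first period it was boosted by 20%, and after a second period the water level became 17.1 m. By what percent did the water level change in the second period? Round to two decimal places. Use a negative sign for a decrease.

50.00%

After the first period: 9.5 × 1.2 = 11.4.
Second-period multiplier: 17.1 ÷ 11.4 ≈ 1.5.
That is a change of 50.00%.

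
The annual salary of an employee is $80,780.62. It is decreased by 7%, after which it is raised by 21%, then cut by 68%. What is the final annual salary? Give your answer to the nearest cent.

7% decrease: $80,780.62 × 0.93 = $75125.9766.
Apply the 21% increase: $75125.9766 × 1.21 = $90902.431686.
68% decrease: $90902.431686 × 0.32 = $29088.77813952 ≈ $29,088.78.

$29,088.78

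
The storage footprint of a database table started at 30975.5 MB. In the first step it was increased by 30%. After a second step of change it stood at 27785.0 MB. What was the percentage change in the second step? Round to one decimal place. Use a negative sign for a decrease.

After the first step: 30975.5 × 1.3 = 40268.15.
Second-step multiplier: 27785.0 ÷ 40268.15 ≈ 0.69.
That is a change of -31.0%.

-31.0%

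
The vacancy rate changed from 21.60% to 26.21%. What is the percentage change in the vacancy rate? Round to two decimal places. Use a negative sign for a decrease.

21.34%

The change is 26.21 − 21.60 = 4.61 percentage points.
Relative to the original 21.60%, that is 4.61 ÷ 21.60 ≈ 21.34%.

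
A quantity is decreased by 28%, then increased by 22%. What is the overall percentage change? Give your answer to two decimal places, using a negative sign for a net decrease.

-12.16%

A 28% decrease multiplies by 0.72.
Then a 22% increase: 0.72 × 1.22 = 0.8784.
Overall factor 0.8784, i.e. -12.16%.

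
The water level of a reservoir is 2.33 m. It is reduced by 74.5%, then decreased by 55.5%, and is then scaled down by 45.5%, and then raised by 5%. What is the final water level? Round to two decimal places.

0.15 m

After the 74.5% decrease: 2.33 × 0.255 = 0.59415.
After the 55.5% decrease: 0.59415 × 0.445 = 0.26439675.
45.5% decrease: 0.26439675 × 0.545 = 0.14409622875.
5% increase: 0.14409622875 × 1.05 = 0.1513010401875 ≈ 0.15.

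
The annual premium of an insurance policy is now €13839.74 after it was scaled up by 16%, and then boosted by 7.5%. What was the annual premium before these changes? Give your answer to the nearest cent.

The overall multiplier applied was 1.16 × 1.075 = 1.247.
So the original annual premium was €13839.74 ÷ 1.247 ≈ €11098.43.

€11098.43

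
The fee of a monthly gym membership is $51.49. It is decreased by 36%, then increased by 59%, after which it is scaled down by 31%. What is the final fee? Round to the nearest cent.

$36.15

Each change multiplies by a factor: 0.64 × 1.59 × 0.69 = 0.702144.
$51.49 × 0.702144 = $36.15339456 ≈ $36.15.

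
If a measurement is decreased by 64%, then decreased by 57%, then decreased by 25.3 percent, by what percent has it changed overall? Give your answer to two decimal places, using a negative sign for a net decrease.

A 64% decrease multiplies by 0.36.
Then a 57% decrease: 0.36 × 0.43 = 0.1548.
Then a 25.3% decrease: 0.1548 × 0.747 = 0.1156356.
Overall factor 0.1156356, i.e. -88.44%.

-88.44%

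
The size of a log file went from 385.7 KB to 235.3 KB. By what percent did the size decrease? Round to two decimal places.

Change: 235.3 − 385.7 = -150.4.
Relative to the original: -150.4 ÷ 385.7 ≈ -38.99%.
So the size decreased by 38.99%.

38.99%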